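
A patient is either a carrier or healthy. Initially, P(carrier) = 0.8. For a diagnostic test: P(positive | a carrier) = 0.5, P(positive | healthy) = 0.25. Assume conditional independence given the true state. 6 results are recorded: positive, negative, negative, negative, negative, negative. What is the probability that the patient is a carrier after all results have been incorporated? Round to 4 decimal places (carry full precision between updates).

After 'positive': P(carrier) = 0.5·0.8000 / (0.5·0.8000 + 0.25·0.2000) ≈ 0.8889
After 'negative': P(carrier) = 0.5·0.8889 / (0.5·0.8889 + 0.75·0.1111) ≈ 0.8421
After 'negative': P(carrier) = 0.5·0.8421 / (0.5·0.8421 + 0.75·0.1579) ≈ 0.7805
After 'negative': P(carrier) = 0.5·0.7805 / (0.5·0.7805 + 0.75·0.2195) ≈ 0.7033
After 'negative': P(carrier) = 0.5·0.7033 / (0.5·0.7033 + 0.75·0.2967) ≈ 0.6124
After 'negative': P(carrier) = 0.5·0.6124 / (0.5·0.6124 + 0.75·0.3876) ≈ 0.5130

0.5130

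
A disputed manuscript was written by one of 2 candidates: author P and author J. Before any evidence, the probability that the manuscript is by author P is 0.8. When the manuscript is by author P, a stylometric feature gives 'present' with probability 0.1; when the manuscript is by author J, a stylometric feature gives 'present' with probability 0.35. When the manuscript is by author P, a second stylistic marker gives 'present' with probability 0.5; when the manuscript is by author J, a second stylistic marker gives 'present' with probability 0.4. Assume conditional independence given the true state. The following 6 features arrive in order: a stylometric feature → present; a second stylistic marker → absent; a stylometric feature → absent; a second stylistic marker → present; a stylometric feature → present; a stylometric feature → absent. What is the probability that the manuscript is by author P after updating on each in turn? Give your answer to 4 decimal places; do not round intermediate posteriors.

0.3947

Each posterior becomes the prior for the next update.
After a stylometric feature='present': P(author P) = 0.1·0.8000 / (0.1·0.8000 + 0.35·0.2000) ≈ 0.5333
After a second stylistic marker='absent': P(author P) = 0.5·0.5333 / (0.5·0.5333 + 0.6·0.4667) ≈ 0.4878
After a stylometric feature='absent': P(author P) = 0.9·0.4878 / (0.9·0.4878 + 0.65·0.5122) ≈ 0.5687
After a second stylistic marker='present': P(author P) = 0.5·0.5687 / (0.5·0.5687 + 0.4·0.4313) ≈ 0.6224
After a stylometric feature='present': P(author P) = 0.1·0.6224 / (0.1·0.6224 + 0.35·0.3776) ≈ 0.3202
After a stylometric feature='absent': P(author P) = 0.9·0.3202 / (0.9·0.3202 + 0.65·0.6798) ≈ 0.3947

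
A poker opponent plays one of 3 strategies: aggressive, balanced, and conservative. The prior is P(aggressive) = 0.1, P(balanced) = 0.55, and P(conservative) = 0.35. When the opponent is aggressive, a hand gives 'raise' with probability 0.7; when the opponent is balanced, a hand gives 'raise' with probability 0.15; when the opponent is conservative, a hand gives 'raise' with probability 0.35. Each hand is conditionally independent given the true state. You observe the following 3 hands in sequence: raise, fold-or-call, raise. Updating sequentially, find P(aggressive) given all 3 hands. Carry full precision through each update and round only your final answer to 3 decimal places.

0.277

After 'raise': normaliser = 0.7·0.1000 + 0.15·0.5500 + 0.35·0.3500; P(aggressive) ≈ 0.2545, P(balanced) ≈ 0.3000, P(conservative) ≈ 0.4455
After 'fold-or-call': normaliser = 0.3·0.2545 + 0.85·0.3000 + 0.65·0.4455; P(aggressive) ≈ 0.1230, P(balanced) ≈ 0.4107, P(conservative) ≈ 0.4663
After 'raise': normaliser = 0.7·0.1230 + 0.15·0.4107 + 0.35·0.4663; P(aggressive) ≈ 0.2769, P(balanced) ≈ 0.1981, P(conservative) ≈ 0.5250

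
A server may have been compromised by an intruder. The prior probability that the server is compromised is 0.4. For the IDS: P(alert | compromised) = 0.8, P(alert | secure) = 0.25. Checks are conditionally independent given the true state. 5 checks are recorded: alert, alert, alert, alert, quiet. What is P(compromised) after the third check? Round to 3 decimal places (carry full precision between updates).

0.956

Each posterior becomes the prior for the next update.
After 'alert': P(compromised) = 0.8·0.4000 / (0.8·0.4000 + 0.25·0.6000) ≈ 0.6809
After 'alert': P(compromised) = 0.8·0.6809 / (0.8·0.6809 + 0.25·0.3191) ≈ 0.8722
After 'alert': P(compromised) = 0.8·0.8722 / (0.8·0.8722 + 0.25·0.1278) ≈ 0.9562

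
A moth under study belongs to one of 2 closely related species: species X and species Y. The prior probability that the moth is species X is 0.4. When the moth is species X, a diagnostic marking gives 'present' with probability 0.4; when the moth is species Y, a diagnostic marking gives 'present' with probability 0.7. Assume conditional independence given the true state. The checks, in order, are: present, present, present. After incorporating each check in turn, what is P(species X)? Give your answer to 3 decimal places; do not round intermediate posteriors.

0.111

After 'present': P(species X) = 0.4·0.4000 / (0.4·0.4000 + 0.7·0.6000) ≈ 0.2759
After 'present': P(species X) = 0.4·0.2759 / (0.4·0.2759 + 0.7·0.7241) ≈ 0.1788
After 'present': P(species X) = 0.4·0.1788 / (0.4·0.1788 + 0.7·0.8212) ≈ 0.1106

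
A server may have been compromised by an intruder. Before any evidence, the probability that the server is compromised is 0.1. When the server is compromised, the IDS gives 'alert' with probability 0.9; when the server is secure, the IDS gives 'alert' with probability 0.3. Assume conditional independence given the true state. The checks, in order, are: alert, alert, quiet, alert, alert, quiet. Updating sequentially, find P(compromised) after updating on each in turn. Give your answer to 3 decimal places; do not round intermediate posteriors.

0.155

After 'alert': P(compromised) = 0.9·0.1000 / (0.9·0.1000 + 0.3·0.9000) ≈ 0.2500
After 'alert': P(compromised) = 0.9·0.2500 / (0.9·0.2500 + 0.3·0.7500) ≈ 0.5000
After 'quiet': P(compromised) = 0.1·0.5000 / (0.1·0.5000 + 0.7·0.5000) ≈ 0.1250
After 'alert': P(compromised) = 0.9·0.1250 / (0.9·0.1250 + 0.3·0.8750) ≈ 0.3000
After 'alert': P(compromised) = 0.9·0.3000 / (0.9·0.3000 + 0.3·0.7000) ≈ 0.5625
After 'quiet': P(compromised) = 0.1·0.5625 / (0.1·0.5625 + 0.7·0.4375) ≈ 0.1552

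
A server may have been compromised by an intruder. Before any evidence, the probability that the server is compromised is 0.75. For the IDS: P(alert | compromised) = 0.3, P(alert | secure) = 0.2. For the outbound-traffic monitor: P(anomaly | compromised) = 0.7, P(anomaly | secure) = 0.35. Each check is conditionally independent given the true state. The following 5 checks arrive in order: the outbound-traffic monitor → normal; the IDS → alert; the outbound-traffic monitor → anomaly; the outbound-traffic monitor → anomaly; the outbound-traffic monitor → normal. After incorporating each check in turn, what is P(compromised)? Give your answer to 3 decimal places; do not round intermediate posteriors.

0.793

Each posterior becomes the prior for the next update.
After the outbound-traffic monitor='normal': P(compromised) = 0.3·0.7500 / (0.3·0.7500 + 0.65·0.2500) ≈ 0.5806
After the IDS='alert': P(compromised) = 0.3·0.5806 / (0.3·0.5806 + 0.2·0.4194) ≈ 0.6750
After the outbound-traffic monitor='anomaly': P(compromised) = 0.7·0.6750 / (0.7·0.6750 + 0.35·0.3250) ≈ 0.8060
After the outbound-traffic monitor='anomaly': P(compromised) = 0.7·0.8060 / (0.7·0.8060 + 0.35·0.1940) ≈ 0.8926
After the outbound-traffic monitor='normal': P(compromised) = 0.3·0.8926 / (0.3·0.8926 + 0.65·0.1074) ≈ 0.7931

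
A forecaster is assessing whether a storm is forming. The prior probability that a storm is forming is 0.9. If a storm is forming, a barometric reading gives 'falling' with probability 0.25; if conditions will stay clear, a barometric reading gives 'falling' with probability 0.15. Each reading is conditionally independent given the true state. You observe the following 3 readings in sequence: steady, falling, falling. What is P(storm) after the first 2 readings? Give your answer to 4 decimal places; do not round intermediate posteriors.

0.9298

After 'steady': P(storm) = 0.75·0.9000 / (0.75·0.9000 + 0.85·0.1000) ≈ 0.8882
After 'falling': P(storm) = 0.25·0.8882 / (0.25·0.8882 + 0.15·0.1118) ≈ 0.9298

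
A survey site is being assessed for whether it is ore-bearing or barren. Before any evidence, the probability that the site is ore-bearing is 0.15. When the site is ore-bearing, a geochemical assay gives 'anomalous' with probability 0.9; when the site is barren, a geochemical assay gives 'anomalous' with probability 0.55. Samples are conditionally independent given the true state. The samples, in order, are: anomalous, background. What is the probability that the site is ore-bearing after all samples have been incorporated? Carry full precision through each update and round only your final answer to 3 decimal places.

0.060

After 'anomalous': P(ore) = 0.9·0.1500 / (0.9·0.1500 + 0.55·0.8500) ≈ 0.2241
After 'background': P(ore) = 0.1·0.2241 / (0.1·0.2241 + 0.45·0.7759) ≈ 0.0603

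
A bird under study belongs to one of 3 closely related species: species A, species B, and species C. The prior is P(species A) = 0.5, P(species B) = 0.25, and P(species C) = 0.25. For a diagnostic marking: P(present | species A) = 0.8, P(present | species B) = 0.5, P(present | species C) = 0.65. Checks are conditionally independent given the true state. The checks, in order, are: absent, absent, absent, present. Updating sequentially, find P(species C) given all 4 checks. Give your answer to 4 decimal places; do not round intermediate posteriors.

After 'absent': normaliser = 0.2·0.5000 + 0.5·0.2500 + 0.35·0.2500; P(species A) ≈ 0.3200, P(species B) ≈ 0.4000, P(species C) ≈ 0.2800
After 'absent': normaliser = 0.2·0.3200 + 0.5·0.4000 + 0.35·0.2800; P(species A) ≈ 0.1768, P(species B) ≈ 0.5525, P(species C) ≈ 0.2707
After 'absent': normaliser = 0.2·0.1768 + 0.5·0.5525 + 0.35·0.2707; P(species A) ≈ 0.0870, P(species B) ≈ 0.6798, P(species C) ≈ 0.2332
After 'present': normaliser = 0.8·0.0870 + 0.5·0.6798 + 0.65·0.2332; P(species A) ≈ 0.1241, P(species B) ≈ 0.6058, P(species C) ≈ 0.2701

0.2701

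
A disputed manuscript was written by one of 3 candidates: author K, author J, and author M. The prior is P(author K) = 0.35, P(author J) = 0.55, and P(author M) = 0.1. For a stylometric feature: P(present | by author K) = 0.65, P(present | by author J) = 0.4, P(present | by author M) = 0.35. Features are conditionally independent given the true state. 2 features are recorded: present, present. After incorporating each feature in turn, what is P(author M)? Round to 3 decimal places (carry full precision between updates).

0.049

Each posterior becomes the prior for the next update.
After 'present': normaliser = 0.65·0.3500 + 0.4·0.5500 + 0.35·0.1000; P(author K) ≈ 0.4715, P(author J) ≈ 0.4560, P(author M) ≈ 0.0725
After 'present': normaliser = 0.65·0.4715 + 0.4·0.4560 + 0.35·0.0725; P(author K) ≈ 0.5960, P(author J) ≈ 0.3547, P(author M) ≈ 0.0494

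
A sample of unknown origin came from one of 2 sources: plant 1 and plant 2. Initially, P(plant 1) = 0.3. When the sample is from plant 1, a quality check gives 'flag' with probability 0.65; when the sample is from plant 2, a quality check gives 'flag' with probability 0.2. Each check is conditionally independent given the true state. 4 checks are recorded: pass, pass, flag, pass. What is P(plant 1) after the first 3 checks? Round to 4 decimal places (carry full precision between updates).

After 'pass': P(plant 1) = 0.35·0.3000 / (0.35·0.3000 + 0.8·0.7000) ≈ 0.1579
After 'pass': P(plant 1) = 0.35·0.1579 / (0.35·0.1579 + 0.8·0.8421) ≈ 0.0758
After 'flag': P(plant 1) = 0.65·0.0758 / (0.65·0.0758 + 0.2·0.9242) ≈ 0.2105

0.2105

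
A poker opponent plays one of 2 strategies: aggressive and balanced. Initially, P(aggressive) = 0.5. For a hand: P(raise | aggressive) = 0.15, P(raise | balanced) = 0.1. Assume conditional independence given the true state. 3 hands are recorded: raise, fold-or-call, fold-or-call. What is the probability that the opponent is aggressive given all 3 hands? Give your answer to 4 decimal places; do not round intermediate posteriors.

0.5723

Apply Bayes' rule sequentially, carrying P(aggressive) forward.
After 'raise': P(aggressive) = 0.15·0.5000 / (0.15·0.5000 + 0.1·0.5000) ≈ 0.6000
After 'fold-or-call': P(aggressive) = 0.85·0.6000 / (0.85·0.6000 + 0.9·0.4000) ≈ 0.5862
After 'fold-or-call': P(aggressive) = 0.85·0.5862 / (0.85·0.5862 + 0.9·0.4138) ≈ 0.5723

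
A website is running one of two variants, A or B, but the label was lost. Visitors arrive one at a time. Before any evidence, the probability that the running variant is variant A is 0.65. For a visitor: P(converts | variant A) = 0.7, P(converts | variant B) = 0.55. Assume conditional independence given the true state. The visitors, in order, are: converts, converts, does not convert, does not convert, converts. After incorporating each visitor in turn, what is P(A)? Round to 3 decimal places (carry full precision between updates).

0.630

After 'converts': P(A) = 0.7·0.6500 / (0.7·0.6500 + 0.55·0.3500) ≈ 0.7027
After 'converts': P(A) = 0.7·0.7027 / (0.7·0.7027 + 0.55·0.2973) ≈ 0.7505
After 'does not convert': P(A) = 0.3·0.7505 / (0.3·0.7505 + 0.45·0.2495) ≈ 0.6673
After 'does not convert': P(A) = 0.3·0.6673 / (0.3·0.6673 + 0.45·0.3327) ≈ 0.5721
After 'converts': P(A) = 0.7·0.5721 / (0.7·0.5721 + 0.55·0.4279) ≈ 0.6299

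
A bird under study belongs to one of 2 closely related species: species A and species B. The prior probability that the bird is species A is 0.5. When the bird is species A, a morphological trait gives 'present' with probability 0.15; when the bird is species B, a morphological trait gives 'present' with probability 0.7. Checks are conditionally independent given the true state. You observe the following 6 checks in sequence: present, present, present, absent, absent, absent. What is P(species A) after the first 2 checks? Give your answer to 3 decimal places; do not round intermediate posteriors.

After 'present': P(species A) = 0.15·0.5000 / (0.15·0.5000 + 0.7·0.5000) ≈ 0.1765
After 'present': P(species A) = 0.15·0.1765 / (0.15·0.1765 + 0.7·0.8235) ≈ 0.0439

0.044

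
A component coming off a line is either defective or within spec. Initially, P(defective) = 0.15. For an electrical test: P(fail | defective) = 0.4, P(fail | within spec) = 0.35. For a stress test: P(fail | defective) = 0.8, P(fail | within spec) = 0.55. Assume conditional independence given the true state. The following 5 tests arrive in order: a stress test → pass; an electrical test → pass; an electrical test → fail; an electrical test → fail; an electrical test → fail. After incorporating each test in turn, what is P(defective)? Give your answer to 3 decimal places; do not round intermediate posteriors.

0.098

After a stress test='pass': P(defective) = 0.2·0.1500 / (0.2·0.1500 + 0.45·0.8500) ≈ 0.0727
After an electrical test='pass': P(defective) = 0.6·0.0727 / (0.6·0.0727 + 0.65·0.9273) ≈ 0.0675
After an electrical test='fail': P(defective) = 0.4·0.0675 / (0.4·0.0675 + 0.35·0.9325) ≈ 0.0764
After an electrical test='fail': P(defective) = 0.4·0.0764 / (0.4·0.0764 + 0.35·0.9236) ≈ 0.0864
After an electrical test='fail': P(defective) = 0.4·0.0864 / (0.4·0.0864 + 0.35·0.9136) ≈ 0.0975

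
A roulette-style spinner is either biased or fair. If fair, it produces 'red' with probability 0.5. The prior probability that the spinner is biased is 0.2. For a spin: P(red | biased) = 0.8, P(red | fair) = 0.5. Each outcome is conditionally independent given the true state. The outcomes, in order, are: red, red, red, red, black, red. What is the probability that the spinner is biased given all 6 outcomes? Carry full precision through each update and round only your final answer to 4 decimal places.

0.5119

Each posterior becomes the prior for the next update.
After 'red': P(biased) = 0.8·0.2000 / (0.8·0.2000 + 0.5·0.8000) ≈ 0.2857
After 'red': P(biased) = 0.8·0.2857 / (0.8·0.2857 + 0.5·0.7143) ≈ 0.3902
After 'red': P(biased) = 0.8·0.3902 / (0.8·0.3902 + 0.5·0.6098) ≈ 0.5059
After 'red': P(biased) = 0.8·0.5059 / (0.8·0.5059 + 0.5·0.4941) ≈ 0.6210
After 'black': P(biased) = 0.2·0.6210 / (0.2·0.6210 + 0.5·0.3790) ≈ 0.3959
After 'red': P(biased) = 0.8·0.3959 / (0.8·0.3959 + 0.5·0.6041) ≈ 0.5119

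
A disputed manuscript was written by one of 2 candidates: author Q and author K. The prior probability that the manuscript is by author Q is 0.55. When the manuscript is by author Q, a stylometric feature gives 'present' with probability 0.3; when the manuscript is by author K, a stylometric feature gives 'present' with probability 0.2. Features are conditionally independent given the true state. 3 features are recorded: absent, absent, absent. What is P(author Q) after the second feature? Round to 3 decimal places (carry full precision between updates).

0.483

After 'absent': P(author Q) = 0.7·0.5500 / (0.7·0.5500 + 0.8·0.4500) ≈ 0.5168
After 'absent': P(author Q) = 0.7·0.5168 / (0.7·0.5168 + 0.8·0.4832) ≈ 0.4834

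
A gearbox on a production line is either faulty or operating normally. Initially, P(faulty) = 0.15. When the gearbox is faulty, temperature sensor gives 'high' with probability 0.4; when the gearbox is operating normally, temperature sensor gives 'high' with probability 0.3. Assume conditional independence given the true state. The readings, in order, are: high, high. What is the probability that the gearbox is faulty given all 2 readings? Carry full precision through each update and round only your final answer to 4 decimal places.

Each posterior becomes the prior for the next update.
After 'high': P(faulty) = 0.4·0.1500 / (0.4·0.1500 + 0.3·0.8500) ≈ 0.1905
After 'high': P(faulty) = 0.4·0.1905 / (0.4·0.1905 + 0.3·0.8095) ≈ 0.2388

0.2388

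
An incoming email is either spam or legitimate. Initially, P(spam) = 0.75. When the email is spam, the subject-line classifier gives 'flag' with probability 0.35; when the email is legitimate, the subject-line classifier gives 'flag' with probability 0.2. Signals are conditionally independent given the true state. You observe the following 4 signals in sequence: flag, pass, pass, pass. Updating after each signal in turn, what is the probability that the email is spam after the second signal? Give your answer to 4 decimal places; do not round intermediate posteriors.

After 'flag': P(spam) = 0.35·0.7500 / (0.35·0.7500 + 0.2·0.2500) ≈ 0.8400
After 'pass': P(spam) = 0.65·0.8400 / (0.65·0.8400 + 0.8·0.1600) ≈ 0.8101

0.8101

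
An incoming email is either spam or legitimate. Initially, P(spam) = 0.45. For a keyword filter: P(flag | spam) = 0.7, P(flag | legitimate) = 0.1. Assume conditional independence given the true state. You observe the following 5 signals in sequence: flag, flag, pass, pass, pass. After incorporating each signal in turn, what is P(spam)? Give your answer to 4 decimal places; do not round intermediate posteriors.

0.5976

After 'flag': P(spam) = 0.7·0.4500 / (0.7·0.4500 + 0.1·0.5500) ≈ 0.8514
After 'flag': P(spam) = 0.7·0.8514 / (0.7·0.8514 + 0.1·0.1486) ≈ 0.9757
After 'pass': P(spam) = 0.3·0.9757 / (0.3·0.9757 + 0.9·0.0243) ≈ 0.9304
After 'pass': P(spam) = 0.3·0.9304 / (0.3·0.9304 + 0.9·0.0696) ≈ 0.8167
After 'pass': P(spam) = 0.3·0.8167 / (0.3·0.8167 + 0.9·0.1833) ≈ 0.5976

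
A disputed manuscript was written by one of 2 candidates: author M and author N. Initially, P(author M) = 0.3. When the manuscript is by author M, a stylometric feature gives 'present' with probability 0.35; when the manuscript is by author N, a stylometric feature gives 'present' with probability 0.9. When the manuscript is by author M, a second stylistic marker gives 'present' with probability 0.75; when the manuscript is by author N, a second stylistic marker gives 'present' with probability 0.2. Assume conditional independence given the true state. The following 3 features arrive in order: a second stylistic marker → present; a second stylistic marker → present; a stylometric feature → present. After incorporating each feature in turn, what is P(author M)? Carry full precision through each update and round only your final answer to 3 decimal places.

After a second stylistic marker='present': P(author M) = 0.75·0.3000 / (0.75·0.3000 + 0.2·0.7000) ≈ 0.6164
After a second stylistic marker='present': P(author M) = 0.75·0.6164 / (0.75·0.6164 + 0.2·0.3836) ≈ 0.8577
After a stylometric feature='present': P(author M) = 0.35·0.8577 / (0.35·0.8577 + 0.9·0.1423) ≈ 0.7009

0.701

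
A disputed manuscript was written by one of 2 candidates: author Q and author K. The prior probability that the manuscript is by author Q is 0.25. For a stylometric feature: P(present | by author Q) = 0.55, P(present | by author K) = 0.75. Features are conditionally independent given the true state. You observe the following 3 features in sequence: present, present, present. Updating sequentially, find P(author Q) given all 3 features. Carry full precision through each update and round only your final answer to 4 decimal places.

Apply Bayes' rule sequentially, carrying P(author Q) forward.
After 'present': P(author Q) = 0.55·0.2500 / (0.55·0.2500 + 0.75·0.7500) ≈ 0.1964
After 'present': P(author Q) = 0.55·0.1964 / (0.55·0.1964 + 0.75·0.8036) ≈ 0.1520
After 'present': P(author Q) = 0.55·0.1520 / (0.55·0.1520 + 0.75·0.8480) ≈ 0.1162

0.1162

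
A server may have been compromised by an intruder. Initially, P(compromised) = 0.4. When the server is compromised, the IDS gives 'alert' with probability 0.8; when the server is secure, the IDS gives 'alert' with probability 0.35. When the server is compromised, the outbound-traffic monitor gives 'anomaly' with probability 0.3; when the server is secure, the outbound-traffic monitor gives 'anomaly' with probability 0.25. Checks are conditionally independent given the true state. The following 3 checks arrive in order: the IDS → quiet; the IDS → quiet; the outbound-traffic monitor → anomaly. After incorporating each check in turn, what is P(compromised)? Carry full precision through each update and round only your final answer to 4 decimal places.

After the IDS='quiet': P(compromised) = 0.2·0.4000 / (0.2·0.4000 + 0.65·0.6000) ≈ 0.1702
After the IDS='quiet': P(compromised) = 0.2·0.1702 / (0.2·0.1702 + 0.65·0.8298) ≈ 0.0594
After the outbound-traffic monitor='anomaly': P(compromised) = 0.3·0.0594 / (0.3·0.0594 + 0.25·0.9406) ≈ 0.0704

0.0704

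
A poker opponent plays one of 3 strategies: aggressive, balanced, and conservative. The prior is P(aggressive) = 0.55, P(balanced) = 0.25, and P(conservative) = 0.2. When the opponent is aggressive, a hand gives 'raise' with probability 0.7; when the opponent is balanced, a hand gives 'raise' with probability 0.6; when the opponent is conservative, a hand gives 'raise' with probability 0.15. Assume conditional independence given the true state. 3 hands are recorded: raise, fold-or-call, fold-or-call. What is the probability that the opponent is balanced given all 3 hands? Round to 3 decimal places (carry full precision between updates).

0.299

After 'raise': normaliser = 0.7·0.5500 + 0.6·0.2500 + 0.15·0.2000; P(aggressive) ≈ 0.6814, P(balanced) ≈ 0.2655, P(conservative) ≈ 0.0531
After 'fold-or-call': normaliser = 0.3·0.6814 + 0.4·0.2655 + 0.85·0.0531; P(aggressive) ≈ 0.5746, P(balanced) ≈ 0.2985, P(conservative) ≈ 0.1269
After 'fold-or-call': normaliser = 0.3·0.5746 + 0.4·0.2985 + 0.85·0.1269; P(aggressive) ≈ 0.4314, P(balanced) ≈ 0.2988, P(conservative) ≈ 0.2698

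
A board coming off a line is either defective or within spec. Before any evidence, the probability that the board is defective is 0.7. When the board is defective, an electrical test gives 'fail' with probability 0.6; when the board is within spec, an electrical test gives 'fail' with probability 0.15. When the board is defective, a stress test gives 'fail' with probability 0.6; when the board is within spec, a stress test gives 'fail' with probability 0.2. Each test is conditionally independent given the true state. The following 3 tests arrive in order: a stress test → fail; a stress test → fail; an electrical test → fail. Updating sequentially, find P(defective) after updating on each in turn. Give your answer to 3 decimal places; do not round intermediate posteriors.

0.988

Each posterior becomes the prior for the next update.
After a stress test='fail': P(defective) = 0.6·0.7000 / (0.6·0.7000 + 0.2·0.3000) ≈ 0.8750
After a stress test='fail': P(defective) = 0.6·0.8750 / (0.6·0.8750 + 0.2·0.1250) ≈ 0.9545
After an electrical test='fail': P(defective) = 0.6·0.9545 / (0.6·0.9545 + 0.15·0.0455) ≈ 0.9882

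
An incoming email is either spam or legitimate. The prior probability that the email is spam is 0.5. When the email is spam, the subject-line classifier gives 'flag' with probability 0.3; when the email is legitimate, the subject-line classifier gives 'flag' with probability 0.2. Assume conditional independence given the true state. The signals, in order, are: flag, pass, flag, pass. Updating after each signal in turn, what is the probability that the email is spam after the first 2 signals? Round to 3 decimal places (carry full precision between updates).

After 'flag': P(spam) = 0.3·0.5000 / (0.3·0.5000 + 0.2·0.5000) ≈ 0.6000
After 'pass': P(spam) = 0.7·0.6000 / (0.7·0.6000 + 0.8·0.4000) ≈ 0.5676

0.568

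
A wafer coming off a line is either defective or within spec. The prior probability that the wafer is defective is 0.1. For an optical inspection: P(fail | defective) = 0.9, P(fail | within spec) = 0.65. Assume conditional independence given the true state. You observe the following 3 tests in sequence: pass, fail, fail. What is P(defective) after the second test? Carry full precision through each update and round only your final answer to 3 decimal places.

0.042

After 'pass': P(defective) = 0.1·0.1000 / (0.1·0.1000 + 0.35·0.9000) ≈ 0.0308
After 'fail': P(defective) = 0.9·0.0308 / (0.9·0.0308 + 0.65·0.9692) ≈ 0.0421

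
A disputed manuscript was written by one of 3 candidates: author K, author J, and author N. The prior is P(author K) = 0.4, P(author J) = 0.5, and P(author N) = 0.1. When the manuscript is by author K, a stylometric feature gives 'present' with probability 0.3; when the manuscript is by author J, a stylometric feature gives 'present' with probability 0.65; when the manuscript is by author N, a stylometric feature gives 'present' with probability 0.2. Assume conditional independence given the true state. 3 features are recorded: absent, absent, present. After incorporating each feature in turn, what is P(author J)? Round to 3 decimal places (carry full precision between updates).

0.357

After 'absent': normaliser = 0.7·0.4000 + 0.35·0.5000 + 0.8·0.1000; P(author K) ≈ 0.5234, P(author J) ≈ 0.3271, P(author N) ≈ 0.1495
After 'absent': normaliser = 0.7·0.5234 + 0.35·0.3271 + 0.8·0.1495; P(author K) ≈ 0.6101, P(author J) ≈ 0.1907, P(author N) ≈ 0.1992
After 'present': normaliser = 0.3·0.6101 + 0.65·0.1907 + 0.2·0.1992; P(author K) ≈ 0.5278, P(author J) ≈ 0.3573, P(author N) ≈ 0.1149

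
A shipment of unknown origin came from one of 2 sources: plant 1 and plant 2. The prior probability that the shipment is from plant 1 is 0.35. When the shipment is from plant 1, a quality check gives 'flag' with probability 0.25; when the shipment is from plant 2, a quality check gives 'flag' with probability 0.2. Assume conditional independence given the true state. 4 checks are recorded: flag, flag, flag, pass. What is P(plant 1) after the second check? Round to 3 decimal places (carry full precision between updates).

Apply Bayes' rule sequentially, carrying P(plant 1) forward.
After 'flag': P(plant 1) = 0.25·0.3500 / (0.25·0.3500 + 0.2·0.6500) ≈ 0.4023
After 'flag': P(plant 1) = 0.25·0.4023 / (0.25·0.4023 + 0.2·0.5977) ≈ 0.4569

0.457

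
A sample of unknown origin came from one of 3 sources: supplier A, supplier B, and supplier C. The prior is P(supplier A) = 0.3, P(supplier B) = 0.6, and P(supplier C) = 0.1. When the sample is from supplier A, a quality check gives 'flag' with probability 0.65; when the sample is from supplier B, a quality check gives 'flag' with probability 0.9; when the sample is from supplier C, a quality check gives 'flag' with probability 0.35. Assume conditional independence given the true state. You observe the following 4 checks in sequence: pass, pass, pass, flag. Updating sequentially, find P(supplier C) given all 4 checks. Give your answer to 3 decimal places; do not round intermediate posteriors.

After 'pass': normaliser = 0.35·0.3000 + 0.1·0.6000 + 0.65·0.1000; P(supplier A) ≈ 0.4565, P(supplier B) ≈ 0.2609, P(supplier C) ≈ 0.2826
After 'pass': normaliser = 0.35·0.4565 + 0.1·0.2609 + 0.65·0.2826; P(supplier A) ≈ 0.4324, P(supplier B) ≈ 0.0706, P(supplier C) ≈ 0.4971
After 'pass': normaliser = 0.35·0.4324 + 0.1·0.0706 + 0.65·0.4971; P(supplier A) ≈ 0.3143, P(supplier B) ≈ 0.0147, P(supplier C) ≈ 0.6710
After 'flag': normaliser = 0.65·0.3143 + 0.9·0.0147 + 0.35·0.6710; P(supplier A) ≈ 0.4516, P(supplier B) ≈ 0.0292, P(supplier C) ≈ 0.5192

0.519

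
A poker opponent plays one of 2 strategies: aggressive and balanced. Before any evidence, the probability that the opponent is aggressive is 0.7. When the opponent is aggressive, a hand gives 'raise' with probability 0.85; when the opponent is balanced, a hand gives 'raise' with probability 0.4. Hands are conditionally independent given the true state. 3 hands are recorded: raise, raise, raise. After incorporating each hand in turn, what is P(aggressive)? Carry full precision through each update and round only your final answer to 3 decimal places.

0.957

After 'raise': P(aggressive) = 0.85·0.7000 / (0.85·0.7000 + 0.4·0.3000) ≈ 0.8322
After 'raise': P(aggressive) = 0.85·0.8322 / (0.85·0.8322 + 0.4·0.1678) ≈ 0.9133
After 'raise': P(aggressive) = 0.85·0.9133 / (0.85·0.9133 + 0.4·0.0867) ≈ 0.9572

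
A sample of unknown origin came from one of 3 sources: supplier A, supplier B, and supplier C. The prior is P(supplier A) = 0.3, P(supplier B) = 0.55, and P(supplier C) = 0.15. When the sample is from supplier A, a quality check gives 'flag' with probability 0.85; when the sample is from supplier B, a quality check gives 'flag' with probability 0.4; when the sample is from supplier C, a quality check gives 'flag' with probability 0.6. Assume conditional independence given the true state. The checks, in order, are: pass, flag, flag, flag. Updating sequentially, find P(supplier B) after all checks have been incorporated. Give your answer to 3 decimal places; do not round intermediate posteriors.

After 'pass': normaliser = 0.15·0.3000 + 0.6·0.5500 + 0.4·0.1500; P(supplier A) ≈ 0.1034, P(supplier B) ≈ 0.7586, P(supplier C) ≈ 0.1379
After 'flag': normaliser = 0.85·0.1034 + 0.4·0.7586 + 0.6·0.1379; P(supplier A) ≈ 0.1855, P(supplier B) ≈ 0.6400, P(supplier C) ≈ 0.1745
After 'flag': normaliser = 0.85·0.1855 + 0.4·0.6400 + 0.6·0.1745; P(supplier A) ≈ 0.3041, P(supplier B) ≈ 0.4939, P(supplier C) ≈ 0.2020
After 'flag': normaliser = 0.85·0.3041 + 0.4·0.4939 + 0.6·0.2020; P(supplier A) ≈ 0.4478, P(supplier B) ≈ 0.3422, P(supplier C) ≈ 0.2100

0.342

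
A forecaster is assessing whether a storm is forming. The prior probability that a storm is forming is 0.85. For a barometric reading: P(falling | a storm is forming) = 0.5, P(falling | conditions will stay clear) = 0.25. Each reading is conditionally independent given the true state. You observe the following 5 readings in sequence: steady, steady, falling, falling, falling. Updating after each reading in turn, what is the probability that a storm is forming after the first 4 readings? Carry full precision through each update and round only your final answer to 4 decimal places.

After 'steady': P(storm) = 0.5·0.8500 / (0.5·0.8500 + 0.75·0.1500) ≈ 0.7907
After 'steady': P(storm) = 0.5·0.7907 / (0.5·0.7907 + 0.75·0.2093) ≈ 0.7158
After 'falling': P(storm) = 0.5·0.7158 / (0.5·0.7158 + 0.25·0.2842) ≈ 0.8344
After 'falling': P(storm) = 0.5·0.8344 / (0.5·0.8344 + 0.25·0.1656) ≈ 0.9097

0.9097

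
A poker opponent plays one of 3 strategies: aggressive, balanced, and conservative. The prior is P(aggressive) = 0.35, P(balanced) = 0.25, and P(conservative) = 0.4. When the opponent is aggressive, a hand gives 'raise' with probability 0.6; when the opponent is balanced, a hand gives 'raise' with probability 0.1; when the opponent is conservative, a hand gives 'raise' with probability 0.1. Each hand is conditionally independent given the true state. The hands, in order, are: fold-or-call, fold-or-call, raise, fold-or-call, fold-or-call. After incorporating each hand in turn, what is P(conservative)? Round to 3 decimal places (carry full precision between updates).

After 'fold-or-call': normaliser = 0.4·0.3500 + 0.9·0.2500 + 0.9·0.4000; P(aggressive) ≈ 0.1931, P(balanced) ≈ 0.3103, P(conservative) ≈ 0.4966
After 'fold-or-call': normaliser = 0.4·0.1931 + 0.9·0.3103 + 0.9·0.4966; P(aggressive) ≈ 0.0961, P(balanced) ≈ 0.3476, P(conservative) ≈ 0.5562
After 'raise': normaliser = 0.6·0.0961 + 0.1·0.3476 + 0.1·0.5562; P(aggressive) ≈ 0.3896, P(balanced) ≈ 0.2348, P(conservative) ≈ 0.3757
After 'fold-or-call': normaliser = 0.4·0.3896 + 0.9·0.2348 + 0.9·0.3757; P(aggressive) ≈ 0.2210, P(balanced) ≈ 0.2996, P(conservative) ≈ 0.4794
After 'fold-or-call': normaliser = 0.4·0.2210 + 0.9·0.2996 + 0.9·0.4794; P(aggressive) ≈ 0.1119, P(balanced) ≈ 0.3416, P(conservative) ≈ 0.5465

0.546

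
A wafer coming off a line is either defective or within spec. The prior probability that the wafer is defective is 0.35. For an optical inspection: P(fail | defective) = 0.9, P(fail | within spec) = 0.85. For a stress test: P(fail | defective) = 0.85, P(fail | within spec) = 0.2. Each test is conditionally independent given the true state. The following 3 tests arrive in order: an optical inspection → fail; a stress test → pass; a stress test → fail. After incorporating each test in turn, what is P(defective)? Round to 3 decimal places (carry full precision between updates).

After an optical inspection='fail': P(defective) = 0.9·0.3500 / (0.9·0.3500 + 0.85·0.6500) ≈ 0.3631
After a stress test='pass': P(defective) = 0.15·0.3631 / (0.15·0.3631 + 0.8·0.6369) ≈ 0.0966
After a stress test='fail': P(defective) = 0.85·0.0966 / (0.85·0.0966 + 0.2·0.9034) ≈ 0.3124

0.312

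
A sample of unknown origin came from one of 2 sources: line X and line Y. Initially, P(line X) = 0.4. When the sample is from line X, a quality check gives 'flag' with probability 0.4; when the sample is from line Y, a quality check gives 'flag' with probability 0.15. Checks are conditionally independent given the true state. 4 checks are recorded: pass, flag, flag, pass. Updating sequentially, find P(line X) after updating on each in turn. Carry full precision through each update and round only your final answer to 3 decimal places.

Each posterior becomes the prior for the next update.
After 'pass': P(line X) = 0.6·0.4000 / (0.6·0.4000 + 0.85·0.6000) ≈ 0.3200
After 'flag': P(line X) = 0.4·0.3200 / (0.4·0.3200 + 0.15·0.6800) ≈ 0.5565
After 'flag': P(line X) = 0.4·0.5565 / (0.4·0.5565 + 0.15·0.4435) ≈ 0.7699
After 'pass': P(line X) = 0.6·0.7699 / (0.6·0.7699 + 0.85·0.2301) ≈ 0.7026

0.703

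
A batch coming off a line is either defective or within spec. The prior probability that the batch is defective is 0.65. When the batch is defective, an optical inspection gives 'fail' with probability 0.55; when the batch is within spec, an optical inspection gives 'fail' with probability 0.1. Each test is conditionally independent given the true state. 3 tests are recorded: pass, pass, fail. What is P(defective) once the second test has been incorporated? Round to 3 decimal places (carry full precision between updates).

Each posterior becomes the prior for the next update.
After 'pass': P(defective) = 0.45·0.6500 / (0.45·0.6500 + 0.9·0.3500) ≈ 0.4815
After 'pass': P(defective) = 0.45·0.4815 / (0.45·0.4815 + 0.9·0.5185) ≈ 0.3171

0.317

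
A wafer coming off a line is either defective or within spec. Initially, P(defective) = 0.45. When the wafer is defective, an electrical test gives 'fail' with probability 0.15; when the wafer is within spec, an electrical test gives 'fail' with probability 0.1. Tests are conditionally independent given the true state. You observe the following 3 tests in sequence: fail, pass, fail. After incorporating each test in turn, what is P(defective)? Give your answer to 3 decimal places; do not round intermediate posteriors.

0.635

Each posterior becomes the prior for the next update.
After 'fail': P(defective) = 0.15·0.4500 / (0.15·0.4500 + 0.1·0.5500) ≈ 0.5510
After 'pass': P(defective) = 0.85·0.5510 / (0.85·0.5510 + 0.9·0.4490) ≈ 0.5368
After 'fail': P(defective) = 0.15·0.5368 / (0.15·0.5368 + 0.1·0.4632) ≈ 0.6349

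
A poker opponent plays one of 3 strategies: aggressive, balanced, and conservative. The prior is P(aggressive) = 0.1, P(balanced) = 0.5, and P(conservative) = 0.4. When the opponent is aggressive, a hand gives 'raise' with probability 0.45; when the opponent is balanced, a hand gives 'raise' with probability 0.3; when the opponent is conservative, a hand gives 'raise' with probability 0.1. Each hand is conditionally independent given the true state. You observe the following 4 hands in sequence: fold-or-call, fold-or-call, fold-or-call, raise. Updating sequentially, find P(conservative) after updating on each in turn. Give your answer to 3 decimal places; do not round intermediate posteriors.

After 'fold-or-call': normaliser = 0.55·0.1000 + 0.7·0.5000 + 0.9·0.4000; P(aggressive) ≈ 0.0719, P(balanced) ≈ 0.4575, P(conservative) ≈ 0.4706
After 'fold-or-call': normaliser = 0.55·0.0719 + 0.7·0.4575 + 0.9·0.4706; P(aggressive) ≈ 0.0505, P(balanced) ≈ 0.4088, P(conservative) ≈ 0.5407
After 'fold-or-call': normaliser = 0.55·0.0505 + 0.7·0.4088 + 0.9·0.5407; P(aggressive) ≈ 0.0347, P(balanced) ≈ 0.3575, P(conservative) ≈ 0.6078
After 'raise': normaliser = 0.45·0.0347 + 0.3·0.3575 + 0.1·0.6078; P(aggressive) ≈ 0.0850, P(balanced) ≈ 0.5840, P(conservative) ≈ 0.3310

0.331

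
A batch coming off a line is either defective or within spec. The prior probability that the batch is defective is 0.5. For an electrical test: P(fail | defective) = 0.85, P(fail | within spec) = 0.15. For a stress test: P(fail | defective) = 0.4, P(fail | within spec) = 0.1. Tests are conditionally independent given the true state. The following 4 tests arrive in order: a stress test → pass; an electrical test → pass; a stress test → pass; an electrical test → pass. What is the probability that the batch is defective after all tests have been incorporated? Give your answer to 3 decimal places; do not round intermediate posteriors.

0.014

After a stress test='pass': P(defective) = 0.6·0.5000 / (0.6·0.5000 + 0.9·0.5000) ≈ 0.4000
After an electrical test='pass': P(defective) = 0.15·0.4000 / (0.15·0.4000 + 0.85·0.6000) ≈ 0.1053
After a stress test='pass': P(defective) = 0.6·0.1053 / (0.6·0.1053 + 0.9·0.8947) ≈ 0.0727
After an electrical test='pass': P(defective) = 0.15·0.0727 / (0.15·0.0727 + 0.85·0.9273) ≈ 0.0137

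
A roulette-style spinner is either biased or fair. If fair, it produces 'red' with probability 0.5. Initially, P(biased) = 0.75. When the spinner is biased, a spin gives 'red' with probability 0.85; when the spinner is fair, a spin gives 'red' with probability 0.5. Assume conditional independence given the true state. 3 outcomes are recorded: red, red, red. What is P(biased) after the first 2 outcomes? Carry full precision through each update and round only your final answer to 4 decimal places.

0.8966

After 'red': P(biased) = 0.85·0.7500 / (0.85·0.7500 + 0.5·0.2500) ≈ 0.8361
After 'red': P(biased) = 0.85·0.8361 / (0.85·0.8361 + 0.5·0.1639) ≈ 0.8966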